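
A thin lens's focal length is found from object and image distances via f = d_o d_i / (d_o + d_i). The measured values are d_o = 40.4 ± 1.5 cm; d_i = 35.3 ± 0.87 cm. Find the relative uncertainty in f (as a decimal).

0.0217

∂f/∂d_o = (d_i/(d_o+d_i))² = 0.217;  ∂f/∂d_i = (d_o/(d_o+d_i))² = 0.285
δf = √((∂f/∂d_o · δd_o)² + (∂f/∂d_i · δd_i)²) = √(0.106 + 0.0614) = 0.410 cm
f = 18.8 cm, so δf/f = 0.410/18.8 = 0.0217.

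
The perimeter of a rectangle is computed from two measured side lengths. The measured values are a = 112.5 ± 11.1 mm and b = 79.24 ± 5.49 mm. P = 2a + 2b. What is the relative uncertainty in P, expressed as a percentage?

6.46%

For a sum/difference, combine absolute errors in quadrature:
  (2·δa)² = 493;  (2·δb)² = 121
δP = √(613) = 24.8 mm
P = 383.5 mm, so δP/P = 24.8/383.5 = 0.0646.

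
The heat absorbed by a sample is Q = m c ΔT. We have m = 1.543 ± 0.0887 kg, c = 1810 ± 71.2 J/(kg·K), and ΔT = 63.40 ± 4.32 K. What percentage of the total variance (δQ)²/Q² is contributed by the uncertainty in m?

34.8%

(δQ/Q)² = (1·δm/m)² + (1·δc/c)² + (1·δΔT/ΔT)²
  m term: (1×0.0575)² = 0.00330
  c term: (1×0.0393)² = 0.00155
  ΔT term: (1×0.0681)² = 0.00464
Total = 0.00949. Share from m = 0.00330/0.00949 = 0.348.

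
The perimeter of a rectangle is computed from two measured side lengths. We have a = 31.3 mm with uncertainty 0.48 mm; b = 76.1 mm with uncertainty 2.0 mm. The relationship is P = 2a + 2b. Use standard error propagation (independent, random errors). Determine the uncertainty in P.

P is a linear combination, so absolute uncertainties add in quadrature:
  (2·δa)² = 0.922;  (2·δb)² = 16.0
δP = √(16.9) = 4.11 mm

4.11 mm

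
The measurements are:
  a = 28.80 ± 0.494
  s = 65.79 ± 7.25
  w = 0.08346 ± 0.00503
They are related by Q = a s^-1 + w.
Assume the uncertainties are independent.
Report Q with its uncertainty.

0.5212 ± 0.0491

Let p = a·s^-1 = 0.4378. δp/p = √((1·δa/a)² + (-1·δs/s)²) = √(0.000294 + 0.0121) = 0.112, so δp = 0.0488.
Q = p + w: δQ = √(δp² + δw²) = √(0.00238 + 2.53e-05) = 0.0491
Q = 0.5212.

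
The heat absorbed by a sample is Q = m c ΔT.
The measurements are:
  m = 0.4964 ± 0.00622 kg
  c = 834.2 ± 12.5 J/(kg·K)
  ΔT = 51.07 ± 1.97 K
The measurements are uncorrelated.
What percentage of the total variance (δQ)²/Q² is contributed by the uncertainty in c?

(δQ/Q)² = (1·δm/m)² + (1·δc/c)² + (1·δΔT/ΔT)²
  m term: (1×0.0125)² = 0.000157
  c term: (1×0.0150)² = 0.000225
  ΔT term: (1×0.0386)² = 0.00149
Total = 0.00187. Share from c = 0.000225/0.00187 = 0.120.

12.0%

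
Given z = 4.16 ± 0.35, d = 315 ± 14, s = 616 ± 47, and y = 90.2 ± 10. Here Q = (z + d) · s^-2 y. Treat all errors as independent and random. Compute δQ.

0.0147

Let u = z + d = 319. δu = √(δz² + δd²) = √(0.122 + 196) = 14.0, so δu/u = 0.0439.
Q is then a monomial in u, s, y:
δQ/Q = √((δu/u)² + (-2·δs/s)² + (1·δy/y)²) = √(0.00193 + 0.0233 + 0.0123) = 0.194
Q = 0.0759, so δQ = 0.194 × 0.0759 = 0.0147.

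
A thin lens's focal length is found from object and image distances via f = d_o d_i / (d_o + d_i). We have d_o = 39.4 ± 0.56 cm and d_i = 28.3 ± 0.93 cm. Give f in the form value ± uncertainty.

16.5 ± 0.330 cm

∂f/∂d_o = (d_i/(d_o+d_i))² = 0.175;  ∂f/∂d_i = (d_o/(d_o+d_i))² = 0.339
δf = √((∂f/∂d_o · δd_o)² + (∂f/∂d_i · δd_i)²) = √(0.00958 + 0.0992) = 0.330 cm
f = 16.5 cm.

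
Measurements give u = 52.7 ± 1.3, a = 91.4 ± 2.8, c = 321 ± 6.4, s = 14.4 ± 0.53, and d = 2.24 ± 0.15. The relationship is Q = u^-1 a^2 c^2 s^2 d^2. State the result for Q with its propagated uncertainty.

Q is a product of powers, so relative uncertainties combine in quadrature:
  (-1·δu/u)² = (-1×0.0247)² = 0.000609;  (2·δa/a)² = (2×0.0306)² = 0.00375;  (2·δc/c)² = (2×0.0199)² = 0.00159;  (2·δs/s)² = (2×0.0368)² = 0.00542;  (2·δd/d)² = (2×0.0670)² = 0.0179
δQ/Q = √(0.0293) = 0.171
Q = 1.7e+10, so δQ = 0.171 × 1.7e+10 = 2.91e+09.

(1.70 ± 0.291) × 10^10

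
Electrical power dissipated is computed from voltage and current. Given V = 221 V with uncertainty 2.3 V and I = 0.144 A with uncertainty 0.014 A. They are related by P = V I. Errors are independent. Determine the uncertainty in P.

Each factor contributes (exponent × relative error)² to (δP/P)²:
  (1·δV/V)² = (1×0.0104)² = 0.000108;  (1·δI/I)² = (1×0.0972)² = 0.00945
δP/P = √(0.00956) = 0.0978
P = 31.8 W, so δP = 0.0978 × 31.8 = 3.11 W.

3.11 W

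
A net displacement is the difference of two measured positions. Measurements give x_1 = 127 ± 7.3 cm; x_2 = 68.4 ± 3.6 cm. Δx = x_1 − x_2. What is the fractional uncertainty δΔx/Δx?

0.139

Each term contributes (cᵢ δxᵢ)² to (δΔx)²:
  (δx_1)² = 53.3;  (δx_2)² = 13.0
δΔx = √(66.2) = 8.14 cm
Δx = 58.6 cm, so δΔx/Δx = 8.14/58.6 = 0.139.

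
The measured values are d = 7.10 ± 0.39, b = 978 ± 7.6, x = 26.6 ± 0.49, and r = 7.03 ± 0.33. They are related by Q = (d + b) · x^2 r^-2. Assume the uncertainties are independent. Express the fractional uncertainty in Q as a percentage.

Let u = d + b = 985. δu = √(δd² + δb²) = √(0.152 + 57.8) = 7.61, so δu/u = 0.00773.
Q is then a monomial in u, x, r:
δQ/Q = √((δu/u)² + (2·δx/x)² + (-2·δr/r)²) = √(5.97e-05 + 0.00136 + 0.00881) = 0.101

10.1%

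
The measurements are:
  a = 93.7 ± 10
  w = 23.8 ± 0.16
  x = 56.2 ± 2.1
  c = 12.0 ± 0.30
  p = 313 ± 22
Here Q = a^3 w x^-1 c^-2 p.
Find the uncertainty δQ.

2.53e+05

Relative error in a monomial: (δQ/Q)² = Σ (nᵢ · δxᵢ/xᵢ)².
  (3·δa/a)² = (3×0.107)² = 0.103;  (1·δw/w)² = (1×0.00672)² = 4.52e-05;  (-1·δx/x)² = (-1×0.0374)² = 0.00140;  (-2·δc/c)² = (-2×0.0250)² = 0.00250;  (1·δp/p)² = (1×0.0703)² = 0.00494
δQ/Q = √(0.111) = 0.334
Q = 7.57e+05, so δQ = 0.334 × 7.57e+05 = 2.53e+05.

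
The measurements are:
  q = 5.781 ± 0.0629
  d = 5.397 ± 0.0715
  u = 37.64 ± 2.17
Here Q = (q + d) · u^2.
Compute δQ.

1830

Let w = q + d = 11.18. δw = √(δq² + δd²) = √(0.00396 + 0.00511) = 0.0952, so δw/w = 0.00852.
Q is then a monomial in w, u:
δQ/Q = √((δw/w)² + (2·δu/u)²) = √(7.26e-05 + 0.0133) = 0.116
Q = 15840, so δQ = 0.116 × 15840 = 1830.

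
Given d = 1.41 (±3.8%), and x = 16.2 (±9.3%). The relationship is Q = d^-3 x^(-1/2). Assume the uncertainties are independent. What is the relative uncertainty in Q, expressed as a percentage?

For a monomial Q ∝ d^-3, x^(-1/2), fractional errors add in quadrature:
  (-3·δd/d)² = (-3×0.0380)² = 0.0130;  (−½·δx/x)² = (-0.5×0.0930)² = 0.00216
δQ/Q = √(0.0152) = 0.123

12.3%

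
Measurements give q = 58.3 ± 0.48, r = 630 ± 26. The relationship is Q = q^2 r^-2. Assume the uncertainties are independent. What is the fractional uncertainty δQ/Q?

For a monomial Q ∝ q^2, r^-2, fractional errors add in quadrature:
  (2·δq/q)² = (2×0.00823)² = 0.000271;  (-2·δr/r)² = (-2×0.0413)² = 0.00681
δQ/Q = √(0.00708) = 0.0842

0.0842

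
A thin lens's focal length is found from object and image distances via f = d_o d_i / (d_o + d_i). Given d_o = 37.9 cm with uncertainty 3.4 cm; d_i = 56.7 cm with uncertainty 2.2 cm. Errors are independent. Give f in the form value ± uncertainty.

∂f/∂d_o = (d_i/(d_o+d_i))² = 0.359;  ∂f/∂d_i = (d_o/(d_o+d_i))² = 0.161
δf = √((∂f/∂d_o · δd_o)² + (∂f/∂d_i · δd_i)²) = √(1.49 + 0.125) = 1.27 cm
f = 22.7 cm.

22.7 ± 1.27 cm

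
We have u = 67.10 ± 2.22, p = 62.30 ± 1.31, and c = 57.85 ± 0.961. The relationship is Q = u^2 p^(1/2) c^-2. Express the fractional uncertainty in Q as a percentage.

7.48%

Relative error in a monomial: (δQ/Q)² = Σ (nᵢ · δxᵢ/xᵢ)².
  (2·δu/u)² = (2×0.0331)² = 0.00438;  (½·δp/p)² = (0.5×0.0210)² = 0.000111;  (-2·δc/c)² = (-2×0.0166)² = 0.00110
δQ/Q = √(0.00559) = 0.0748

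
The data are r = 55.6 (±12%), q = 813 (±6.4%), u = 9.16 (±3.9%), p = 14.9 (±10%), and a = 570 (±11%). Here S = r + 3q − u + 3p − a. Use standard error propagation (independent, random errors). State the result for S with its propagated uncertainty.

For a sum/difference, combine absolute errors in quadrature:
  (δr)² = 44.5;  (3·δq)² = 24400;  (δu)² = 0.128;  (3·δp)² = 20.0;  (δa)² = 3930
δS = √(28400) = 168
S = 1960.

1960 ± 168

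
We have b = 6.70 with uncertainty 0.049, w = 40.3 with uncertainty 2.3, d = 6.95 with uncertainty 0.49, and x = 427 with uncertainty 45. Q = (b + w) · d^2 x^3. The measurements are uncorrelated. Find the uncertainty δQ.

Let u = b + w = 47.0. δu = √(δb² + δw²) = √(0.00240 + 5.29) = 2.30, so δu/u = 0.0489.
Q is then a monomial in u, d, x:
δQ/Q = √((δu/u)² + (2·δd/d)² + (3·δx/x)²) = √(0.00240 + 0.0199 + 0.1000) = 0.350
Q = 1.77e+11, so δQ = 0.350 × 1.77e+11 = 6.18e+10.

6.18e+10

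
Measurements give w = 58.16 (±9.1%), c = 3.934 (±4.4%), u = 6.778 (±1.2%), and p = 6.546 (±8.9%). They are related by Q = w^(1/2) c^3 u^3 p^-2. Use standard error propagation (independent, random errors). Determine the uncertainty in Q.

773

Relative error in a monomial: (δQ/Q)² = Σ (nᵢ · δxᵢ/xᵢ)².
  (½·δw/w)² = (0.5×0.0910)² = 0.00207;  (3·δc/c)² = (3×0.0440)² = 0.0174;  (3·δu/u)² = (3×0.0120)² = 0.00130;  (-2·δp/p)² = (-2×0.0890)² = 0.0317
δQ/Q = √(0.0525) = 0.229
Q = 3374, so δQ = 0.229 × 3374 = 773.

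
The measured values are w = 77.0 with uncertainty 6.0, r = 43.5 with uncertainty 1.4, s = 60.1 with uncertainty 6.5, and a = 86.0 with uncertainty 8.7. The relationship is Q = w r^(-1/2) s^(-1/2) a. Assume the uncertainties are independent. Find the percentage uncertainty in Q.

14.0%

Relative error in a monomial: (δQ/Q)² = Σ (nᵢ · δxᵢ/xᵢ)².
  (1·δw/w)² = (1×0.0779)² = 0.00607;  (−½·δr/r)² = (-0.5×0.0322)² = 0.000259;  (−½·δs/s)² = (-0.5×0.108)² = 0.00292;  (1·δa/a)² = (1×0.101)² = 0.0102
δQ/Q = √(0.0195) = 0.140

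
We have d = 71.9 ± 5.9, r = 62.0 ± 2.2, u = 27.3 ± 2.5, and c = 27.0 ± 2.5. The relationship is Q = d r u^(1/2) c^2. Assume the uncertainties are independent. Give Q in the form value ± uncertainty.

(1.70 ± 0.358) × 10^7

Each factor contributes (exponent × relative error)² to (δQ/Q)²:
  (1·δd/d)² = (1×0.0821)² = 0.00673;  (1·δr/r)² = (1×0.0355)² = 0.00126;  (½·δu/u)² = (0.5×0.0916)² = 0.00210;  (2·δc/c)² = (2×0.0926)² = 0.0343
δQ/Q = √(0.0444) = 0.211
Q = 1.7e+07, so δQ = 0.211 × 1.7e+07 = 3.58e+06.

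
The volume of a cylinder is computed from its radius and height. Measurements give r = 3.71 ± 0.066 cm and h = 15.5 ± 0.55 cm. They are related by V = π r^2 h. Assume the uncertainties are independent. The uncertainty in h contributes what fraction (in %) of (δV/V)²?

49.9%

(δV/V)² = (2·δr/r)² + (1·δh/h)²
  r term: (2×0.0178)² = 0.00127
  h term: (1×0.0355)² = 0.00126
Total = 0.00253. Share from h = 0.00126/0.00253 = 0.499.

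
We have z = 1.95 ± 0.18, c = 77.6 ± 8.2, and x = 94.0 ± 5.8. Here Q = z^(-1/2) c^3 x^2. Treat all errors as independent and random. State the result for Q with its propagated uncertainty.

(2.96 ± 1.02) × 10^9

Products/powers → add relative errors in quadrature, weighted by exponent:
  (−½·δz/z)² = (-0.5×0.0923)² = 0.00213;  (3·δc/c)² = (3×0.106)² = 0.100;  (2·δx/x)² = (2×0.0617)² = 0.0152
δQ/Q = √(0.118) = 0.343
Q = 2.96e+09, so δQ = 0.343 × 2.96e+09 = 1.02e+09.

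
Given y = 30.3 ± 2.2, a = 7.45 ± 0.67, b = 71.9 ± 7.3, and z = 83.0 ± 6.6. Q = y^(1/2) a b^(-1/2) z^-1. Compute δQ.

0.00788

Each factor contributes (exponent × relative error)² to (δQ/Q)²:
  (½·δy/y)² = (0.5×0.0726)² = 0.00132;  (1·δa/a)² = (1×0.0899)² = 0.00809;  (−½·δb/b)² = (-0.5×0.102)² = 0.00258;  (-1·δz/z)² = (-1×0.0795)² = 0.00632
δQ/Q = √(0.0183) = 0.135
Q = 0.0583, so δQ = 0.135 × 0.0583 = 0.00788.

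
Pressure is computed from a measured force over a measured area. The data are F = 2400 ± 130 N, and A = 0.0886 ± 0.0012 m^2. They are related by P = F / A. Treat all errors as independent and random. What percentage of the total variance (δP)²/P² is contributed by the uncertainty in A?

(δP/P)² = (1·δF/F)² + (-1·δA/A)²
  F term: (1×0.0542)² = 0.00293
  A term: (-1×0.0135)² = 0.000183
Total = 0.00312. Share from A = 0.000183/0.00312 = 0.0588.

5.88%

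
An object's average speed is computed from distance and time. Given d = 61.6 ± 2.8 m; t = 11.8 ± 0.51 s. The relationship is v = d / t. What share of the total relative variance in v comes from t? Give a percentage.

(δv/v)² = (1·δd/d)² + (-1·δt/t)²
  d term: (1×0.0455)² = 0.00207
  t term: (-1×0.0432)² = 0.00187
Total = 0.00393. Share from t = 0.00187/0.00393 = 0.475.

47.5%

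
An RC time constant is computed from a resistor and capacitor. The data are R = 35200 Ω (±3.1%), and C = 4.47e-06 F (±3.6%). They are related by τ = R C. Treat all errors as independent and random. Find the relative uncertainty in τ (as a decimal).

0.0475

For a monomial τ ∝ R, C, fractional errors add in quadrature:
  (1·δR/R)² = (1×0.0310)² = 0.000961;  (1·δC/C)² = (1×0.0360)² = 0.00130
δτ/τ = √(0.00226) = 0.0475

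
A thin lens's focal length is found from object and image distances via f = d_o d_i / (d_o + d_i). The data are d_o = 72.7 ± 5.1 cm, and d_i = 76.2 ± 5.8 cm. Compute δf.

∂f/∂d_o = (d_i/(d_o+d_i))² = 0.262;  ∂f/∂d_i = (d_o/(d_o+d_i))² = 0.238
δf = √((∂f/∂d_o · δd_o)² + (∂f/∂d_i · δd_i)²) = √(1.78 + 1.91) = 1.92 cm

1.92 cm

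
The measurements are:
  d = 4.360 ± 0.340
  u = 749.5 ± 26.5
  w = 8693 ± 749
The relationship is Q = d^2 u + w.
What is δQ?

Let p = d^2·u = 14250. δp/p = √((2·δd/d)² + (1·δu/u)²) = √(0.0243 + 0.00125) = 0.160, so δp = 2280.
Q = p + w: δQ = √(δp² + δw²) = √(5.19e+06 + 5.61e+05) = 2400

2400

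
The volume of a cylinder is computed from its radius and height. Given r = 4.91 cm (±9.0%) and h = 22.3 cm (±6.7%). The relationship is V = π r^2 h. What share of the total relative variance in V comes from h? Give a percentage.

12.2%

(δV/V)² = (2·δr/r)² + (1·δh/h)²
  r term: (2×0.0900)² = 0.0324
  h term: (1×0.0670)² = 0.00449
Total = 0.0369. Share from h = 0.00449/0.0369 = 0.122.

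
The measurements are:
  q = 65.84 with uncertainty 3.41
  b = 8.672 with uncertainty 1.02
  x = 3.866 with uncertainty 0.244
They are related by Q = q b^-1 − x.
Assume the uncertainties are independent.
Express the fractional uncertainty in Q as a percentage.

Let p = q·b^-1 = 7.592. δp/p = √((1·δq/q)² + (-1·δb/b)²) = √(0.00268 + 0.0138) = 0.129, so δp = 0.976.
Q = p − x: δQ = √(δp² + δx²) = √(0.952 + 0.0595) = 1.01
Q = 3.726, so δQ/Q = 1.01/3.726 = 0.270.

27.0%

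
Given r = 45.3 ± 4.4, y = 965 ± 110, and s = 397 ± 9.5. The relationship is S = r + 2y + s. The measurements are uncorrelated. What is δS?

220

S is a linear combination, so absolute uncertainties add in quadrature:
  (δr)² = 19.4;  (2·δy)² = 48400;  (δs)² = 90.2
δS = √(48500) = 220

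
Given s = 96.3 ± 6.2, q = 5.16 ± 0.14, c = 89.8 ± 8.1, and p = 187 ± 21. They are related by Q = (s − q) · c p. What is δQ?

Let u = s − q = 91.1. δu = √(δs² + δq²) = √(38.4 + 0.0196) = 6.20, so δu/u = 0.0680.
Q is then a monomial in u, c, p:
δQ/Q = √((δu/u)² + (1·δc/c)² + (1·δp/p)²) = √(0.00463 + 0.00814 + 0.0126) = 0.159
Q = 1.53e+06, so δQ = 0.159 × 1.53e+06 = 2.44e+05.

2.44e+05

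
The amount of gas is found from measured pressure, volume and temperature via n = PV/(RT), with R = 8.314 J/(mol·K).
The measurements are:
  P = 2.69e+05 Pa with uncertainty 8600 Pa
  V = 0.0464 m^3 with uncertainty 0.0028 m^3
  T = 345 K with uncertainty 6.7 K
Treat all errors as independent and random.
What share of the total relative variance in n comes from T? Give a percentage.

(δn/n)² = (1·δP/P)² + (1·δV/V)² + (-1·δT/T)²
  P term: (1×0.0320)² = 0.00102
  V term: (1×0.0603)² = 0.00364
  T term: (-1×0.0194)² = 0.000377
Total = 0.00504. Share from T = 0.000377/0.00504 = 0.0748.

7.48%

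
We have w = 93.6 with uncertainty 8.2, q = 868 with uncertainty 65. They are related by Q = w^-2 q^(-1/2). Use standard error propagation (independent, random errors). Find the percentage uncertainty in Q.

17.9%

Since Q is a product/quotient, work with relative uncertainties:
  (-2·δw/w)² = (-2×0.0876)² = 0.0307;  (−½·δq/q)² = (-0.5×0.0749)² = 0.00140
δQ/Q = √(0.0321) = 0.179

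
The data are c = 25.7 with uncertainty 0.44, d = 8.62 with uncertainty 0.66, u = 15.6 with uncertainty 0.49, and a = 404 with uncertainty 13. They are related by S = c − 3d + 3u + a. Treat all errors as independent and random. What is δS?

Sums and differences: (δS)² = Σ (cᵢ δxᵢ)².
  (δc)² = 0.194;  (3·δd)² = 3.92;  (3·δu)² = 2.16;  (δa)² = 169
δS = √(175) = 13.2

13.2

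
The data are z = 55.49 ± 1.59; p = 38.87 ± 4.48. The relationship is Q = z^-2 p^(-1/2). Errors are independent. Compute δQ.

For a monomial Q ∝ z^-2, p^(-1/2), fractional errors add in quadrature:
  (-2·δz/z)² = (-2×0.0287)² = 0.00328;  (−½·δp/p)² = (-0.5×0.115)² = 0.00332
δQ/Q = √(0.00661) = 0.0813
Q = 5.209e-05, so δQ = 0.0813 × 5.209e-05 = 4.23e-06.

4.23e-06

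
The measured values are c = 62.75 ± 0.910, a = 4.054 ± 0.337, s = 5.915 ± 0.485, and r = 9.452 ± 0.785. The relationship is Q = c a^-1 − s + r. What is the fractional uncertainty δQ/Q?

0.0841

Let p = c·a^-1 = 15.48. δp/p = √((1·δc/c)² + (-1·δa/a)²) = √(0.000210 + 0.00691) = 0.0844, so δp = 1.31.
Q = p − s + r: δQ = √(δp² + δs² + δr²) = √(1.71 + 0.235 + 0.616) = 1.60
Q = 19.02, so δQ/Q = 1.60/19.02 = 0.0841.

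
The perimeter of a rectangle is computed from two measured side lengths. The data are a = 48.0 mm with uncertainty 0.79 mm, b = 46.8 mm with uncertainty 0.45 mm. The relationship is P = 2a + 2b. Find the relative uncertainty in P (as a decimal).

Absolute uncertainties add in quadrature for a linear combination:
  (2·δa)² = 2.50;  (2·δb)² = 0.810
δP = √(3.31) = 1.82 mm
P = 190 mm, so δP/P = 1.82/190 = 0.00959.

0.00959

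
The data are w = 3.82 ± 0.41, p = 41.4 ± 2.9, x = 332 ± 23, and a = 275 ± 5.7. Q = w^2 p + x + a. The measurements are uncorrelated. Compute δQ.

Let h = w^2·p = 604. δh/h = √((2·δw/w)² + (1·δp/p)²) = √(0.0461 + 0.00491) = 0.226, so δh = 136.
Q = h + x + a: δQ = √(δh² + δx² + δa²) = √(18600 + 529 + 32.5) = 138

138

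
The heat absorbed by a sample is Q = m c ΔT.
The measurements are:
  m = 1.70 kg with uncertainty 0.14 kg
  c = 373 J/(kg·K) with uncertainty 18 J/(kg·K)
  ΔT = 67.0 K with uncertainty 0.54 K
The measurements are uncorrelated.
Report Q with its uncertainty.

42500 ± 4070 J

Since Q is a product/quotient, work with relative uncertainties:
  (1·δm/m)² = (1×0.0824)² = 0.00678;  (1·δc/c)² = (1×0.0483)² = 0.00233;  (1·δΔT/ΔT)² = (1×0.00806)² = 6.5e-05
δQ/Q = √(0.00918) = 0.0958
Q = 42500 J, so δQ = 0.0958 × 42500 = 4070 J.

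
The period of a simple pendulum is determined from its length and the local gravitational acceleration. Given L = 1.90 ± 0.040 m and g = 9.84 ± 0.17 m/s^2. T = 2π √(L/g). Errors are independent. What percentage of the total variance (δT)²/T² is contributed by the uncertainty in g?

40.2%

(δT/T)² = (½·δL/L)² + (−½·δg/g)²
  L term: (0.5×0.0211)² = 0.000111
  g term: (-0.5×0.0173)² = 7.46e-05
Total = 0.000185. Share from g = 7.46e-05/0.000185 = 0.402.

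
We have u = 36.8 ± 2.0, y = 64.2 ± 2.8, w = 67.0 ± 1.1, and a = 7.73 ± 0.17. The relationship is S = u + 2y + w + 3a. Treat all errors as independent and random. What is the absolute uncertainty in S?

S is a linear combination, so absolute uncertainties add in quadrature:
  (δu)² = 4.00;  (2·δy)² = 31.4;  (δw)² = 1.21;  (3·δa)² = 0.260
δS = √(36.8) = 6.07

6.07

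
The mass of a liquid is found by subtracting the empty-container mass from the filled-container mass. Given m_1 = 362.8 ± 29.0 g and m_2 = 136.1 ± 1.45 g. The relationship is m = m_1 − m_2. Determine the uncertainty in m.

Each term contributes (cᵢ δxᵢ)² to (δm)²:
  (δm_1)² = 841;  (δm_2)² = 2.10
δm = √(843) = 29.0 g

29.0 g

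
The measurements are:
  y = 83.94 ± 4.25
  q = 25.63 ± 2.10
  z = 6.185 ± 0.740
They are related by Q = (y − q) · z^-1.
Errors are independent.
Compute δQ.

1.36

Let u = y − q = 58.31. δu = √(δy² + δq²) = √(18.1 + 4.41) = 4.74, so δu/u = 0.0813.
Q is then a monomial in u, z:
δQ/Q = √((δu/u)² + (-1·δz/z)²) = √(0.00661 + 0.0143) = 0.145
Q = 9.428, so δQ = 0.145 × 9.428 = 1.36.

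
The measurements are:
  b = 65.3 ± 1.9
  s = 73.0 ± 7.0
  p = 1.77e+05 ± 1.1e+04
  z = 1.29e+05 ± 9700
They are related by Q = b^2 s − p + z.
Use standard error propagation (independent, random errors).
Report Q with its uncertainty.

(2.63 ± 0.379) × 10^5

Let w = b^2·s = 3.11e+05. δw/w = √((2·δb/b)² + (1·δs/s)²) = √(0.00339 + 0.00919) = 0.112, so δw = 34900.
Q = w − p + z: δQ = √(δw² + δp² + δz²) = √(1.22e+09 + 1.21e+08 + 9.41e+07) = 37900
Q = 2.63e+05.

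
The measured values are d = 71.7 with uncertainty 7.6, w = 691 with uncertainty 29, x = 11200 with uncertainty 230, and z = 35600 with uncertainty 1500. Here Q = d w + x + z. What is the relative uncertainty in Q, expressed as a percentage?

Let p = d·w = 49500. δp/p = √((1·δd/d)² + (1·δw/w)²) = √(0.0112 + 0.00176) = 0.114, so δp = 5650.
Q = p + x + z: δQ = √(δp² + δx² + δz²) = √(3.19e+07 + 52900 + 2.25e+06) = 5850
Q = 96300, so δQ/Q = 5850/96300 = 0.0607.

6.07%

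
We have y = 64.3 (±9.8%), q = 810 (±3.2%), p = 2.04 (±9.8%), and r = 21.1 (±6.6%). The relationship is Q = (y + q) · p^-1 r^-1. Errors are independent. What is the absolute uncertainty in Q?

Let u = y + q = 874. δu = √(δy² + δq²) = √(39.7 + 672) = 26.7, so δu/u = 0.0305.
Q is then a monomial in u, p, r:
δQ/Q = √((δu/u)² + (-1·δp/p)² + (-1·δr/r)²) = √(0.000931 + 0.00960 + 0.00436) = 0.122
Q = 20.3, so δQ = 0.122 × 20.3 = 2.48.

2.48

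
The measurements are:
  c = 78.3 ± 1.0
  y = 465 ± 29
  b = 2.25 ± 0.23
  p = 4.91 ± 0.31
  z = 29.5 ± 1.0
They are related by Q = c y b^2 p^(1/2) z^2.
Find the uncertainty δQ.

8.06e+07

Products/powers → add relative errors in quadrature, weighted by exponent:
  (1·δc/c)² = (1×0.0128)² = 0.000163;  (1·δy/y)² = (1×0.0624)² = 0.00389;  (2·δb/b)² = (2×0.102)² = 0.0418;  (½·δp/p)² = (0.5×0.0631)² = 0.000997;  (2·δz/z)² = (2×0.0339)² = 0.00460
δQ/Q = √(0.0514) = 0.227
Q = 3.55e+08, so δQ = 0.227 × 3.55e+08 = 8.06e+07.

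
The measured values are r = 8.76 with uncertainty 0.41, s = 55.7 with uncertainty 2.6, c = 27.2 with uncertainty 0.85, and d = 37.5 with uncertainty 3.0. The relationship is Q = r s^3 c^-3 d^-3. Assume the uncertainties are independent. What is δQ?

Q is a product of powers, so relative uncertainties combine in quadrature:
  (1·δr/r)² = (1×0.0468)² = 0.00219;  (3·δs/s)² = (3×0.0467)² = 0.0196;  (-3·δc/c)² = (-3×0.0312)² = 0.00879;  (-3·δd/d)² = (-3×0.0800)² = 0.0576
δQ/Q = √(0.0882) = 0.297
Q = 0.00143, so δQ = 0.297 × 0.00143 = 0.000424.

0.000424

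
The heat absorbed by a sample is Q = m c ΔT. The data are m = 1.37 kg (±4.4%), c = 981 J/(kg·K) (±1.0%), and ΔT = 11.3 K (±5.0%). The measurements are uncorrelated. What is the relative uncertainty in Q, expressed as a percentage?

Q is a product of powers, so relative uncertainties combine in quadrature:
  (1·δm/m)² = (1×0.0440)² = 0.00194;  (1·δc/c)² = (1×0.0100)² = 0.000100;  (1·δΔT/ΔT)² = (1×0.0500)² = 0.00250
δQ/Q = √(0.00454) = 0.0673

6.73%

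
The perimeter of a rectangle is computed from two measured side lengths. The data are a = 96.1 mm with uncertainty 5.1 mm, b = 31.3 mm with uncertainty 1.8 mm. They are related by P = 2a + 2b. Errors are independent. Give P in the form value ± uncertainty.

255 ± 10.8 mm

Each term contributes (cᵢ δxᵢ)² to (δP)²:
  (2·δa)² = 104;  (2·δb)² = 13.0
δP = √(117) = 10.8 mm
P = 255 mm.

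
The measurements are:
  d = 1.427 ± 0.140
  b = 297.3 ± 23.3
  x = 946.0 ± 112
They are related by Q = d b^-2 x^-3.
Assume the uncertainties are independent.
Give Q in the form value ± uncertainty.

(1.907 ± 0.764) × 10^-14

Q is a product of powers, so relative uncertainties combine in quadrature:
  (1·δd/d)² = (1×0.0981)² = 0.00963;  (-2·δb/b)² = (-2×0.0784)² = 0.0246;  (-3·δx/x)² = (-3×0.118)² = 0.126
δQ/Q = √(0.160) = 0.400
Q = 1.907e-14, so δQ = 0.400 × 1.907e-14 = 7.64e-15.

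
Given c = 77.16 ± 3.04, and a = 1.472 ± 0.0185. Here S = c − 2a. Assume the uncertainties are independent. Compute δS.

3.04

For a sum/difference, combine absolute errors in quadrature:
  (δc)² = 9.24;  (2·δa)² = 0.00137
δS = √(9.24) = 3.04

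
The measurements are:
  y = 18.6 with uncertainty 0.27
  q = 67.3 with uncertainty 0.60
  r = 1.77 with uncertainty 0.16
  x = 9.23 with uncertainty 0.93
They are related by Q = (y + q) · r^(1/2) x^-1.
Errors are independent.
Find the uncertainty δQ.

1.37

Let u = y + q = 85.9. δu = √(δy² + δq²) = √(0.0729 + 0.360) = 0.658, so δu/u = 0.00766.
Q is then a monomial in u, r, x:
δQ/Q = √((δu/u)² + (½·δr/r)² + (-1·δx/x)²) = √(5.87e-05 + 0.00204 + 0.0102) = 0.111
Q = 12.4, so δQ = 0.111 × 12.4 = 1.37.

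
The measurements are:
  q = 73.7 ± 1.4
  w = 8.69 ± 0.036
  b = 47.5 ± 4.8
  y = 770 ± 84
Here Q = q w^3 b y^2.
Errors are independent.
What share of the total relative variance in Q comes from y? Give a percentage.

81.6%

(δQ/Q)² = (1·δq/q)² + (3·δw/w)² + (1·δb/b)² + (2·δy/y)²
  q term: (1×0.0190)² = 0.000361
  w term: (3×0.00414)² = 0.000154
  b term: (1×0.101)² = 0.0102
  y term: (2×0.109)² = 0.0476
Total = 0.0583. Share from y = 0.0476/0.0583 = 0.816.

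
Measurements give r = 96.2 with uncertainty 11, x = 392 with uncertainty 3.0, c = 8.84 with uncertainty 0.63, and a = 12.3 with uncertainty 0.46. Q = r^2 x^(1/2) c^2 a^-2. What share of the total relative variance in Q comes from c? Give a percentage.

(δQ/Q)² = (2·δr/r)² + (½·δx/x)² + (2·δc/c)² + (-2·δa/a)²
  r term: (2×0.114)² = 0.0523
  x term: (0.5×0.00765)² = 1.46e-05
  c term: (2×0.0713)² = 0.0203
  a term: (-2×0.0374)² = 0.00559
Total = 0.0782. Share from c = 0.0203/0.0782 = 0.260.

26.0%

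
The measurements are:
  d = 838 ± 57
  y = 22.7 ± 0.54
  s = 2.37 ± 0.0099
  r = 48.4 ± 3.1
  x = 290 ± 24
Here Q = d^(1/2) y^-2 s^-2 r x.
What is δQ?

For a monomial Q ∝ d^(1/2), y^-2, s^-2, r, x, fractional errors add in quadrature:
  (½·δd/d)² = (0.5×0.0680)² = 0.00116;  (-2·δy/y)² = (-2×0.0238)² = 0.00226;  (-2·δs/s)² = (-2×0.00418)² = 6.98e-05;  (1·δr/r)² = (1×0.0640)² = 0.00410;  (1·δx/x)² = (1×0.0828)² = 0.00685
δQ/Q = √(0.0144) = 0.120
Q = 140, so δQ = 0.120 × 140 = 16.9.

16.9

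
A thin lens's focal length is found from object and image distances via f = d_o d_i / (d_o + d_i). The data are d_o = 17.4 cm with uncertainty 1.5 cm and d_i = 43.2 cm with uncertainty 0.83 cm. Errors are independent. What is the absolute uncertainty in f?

0.765 cm

∂f/∂d_o = (d_i/(d_o+d_i))² = 0.508;  ∂f/∂d_i = (d_o/(d_o+d_i))² = 0.0824
δf = √((∂f/∂d_o · δd_o)² + (∂f/∂d_i · δd_i)²) = √(0.581 + 0.00468) = 0.765 cm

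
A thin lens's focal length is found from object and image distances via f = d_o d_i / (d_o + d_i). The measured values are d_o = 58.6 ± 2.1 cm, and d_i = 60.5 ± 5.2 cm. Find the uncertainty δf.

∂f/∂d_o = (d_i/(d_o+d_i))² = 0.258;  ∂f/∂d_i = (d_o/(d_o+d_i))² = 0.242
δf = √((∂f/∂d_o · δd_o)² + (∂f/∂d_i · δd_i)²) = √(0.294 + 1.58) = 1.37 cm

1.37 cm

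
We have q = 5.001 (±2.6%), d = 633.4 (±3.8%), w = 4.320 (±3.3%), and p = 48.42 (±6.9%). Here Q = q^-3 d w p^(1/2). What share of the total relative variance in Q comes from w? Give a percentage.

11.1%

(δQ/Q)² = (-3·δq/q)² + (1·δd/d)² + (1·δw/w)² + (½·δp/p)²
  q term: (-3×0.0260)² = 0.00608
  d term: (1×0.0380)² = 0.00144
  w term: (1×0.0330)² = 0.00109
  p term: (0.5×0.0690)² = 0.00119
Total = 0.00981. Share from w = 0.00109/0.00981 = 0.111.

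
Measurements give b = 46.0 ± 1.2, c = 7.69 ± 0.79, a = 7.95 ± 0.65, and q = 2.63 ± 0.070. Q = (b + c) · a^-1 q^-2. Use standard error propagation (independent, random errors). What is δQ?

Let u = b + c = 53.7. δu = √(δb² + δc²) = √(1.44 + 0.624) = 1.44, so δu/u = 0.0268.
Q is then a monomial in u, a, q:
δQ/Q = √((δu/u)² + (-1·δa/a)² + (-2·δq/q)²) = √(0.000716 + 0.00668 + 0.00283) = 0.101
Q = 0.976, so δQ = 0.101 × 0.976 = 0.0988.

0.0988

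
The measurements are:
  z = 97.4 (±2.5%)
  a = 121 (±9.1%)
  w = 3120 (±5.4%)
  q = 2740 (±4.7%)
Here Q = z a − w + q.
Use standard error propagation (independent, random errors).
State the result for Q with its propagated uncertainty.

11400 ± 1130

Let p = z·a = 11800. δp/p = √((1·δz/z)² + (1·δa/a)²) = √(0.000625 + 0.00828) = 0.0944, so δp = 1110.
Q = p − w + q: δQ = √(δp² + δw² + δq²) = √(1.24e+06 + 28400 + 16600) = 1130
Q = 11400.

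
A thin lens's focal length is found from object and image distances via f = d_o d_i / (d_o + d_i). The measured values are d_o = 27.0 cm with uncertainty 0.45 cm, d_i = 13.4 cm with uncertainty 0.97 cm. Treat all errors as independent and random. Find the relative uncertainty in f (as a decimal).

∂f/∂d_o = (d_i/(d_o+d_i))² = 0.110;  ∂f/∂d_i = (d_o/(d_o+d_i))² = 0.447
δf = √((∂f/∂d_o · δd_o)² + (∂f/∂d_i · δd_i)²) = √(0.00245 + 0.188) = 0.436 cm
f = 8.96 cm, so δf/f = 0.436/8.96 = 0.0487.

0.0487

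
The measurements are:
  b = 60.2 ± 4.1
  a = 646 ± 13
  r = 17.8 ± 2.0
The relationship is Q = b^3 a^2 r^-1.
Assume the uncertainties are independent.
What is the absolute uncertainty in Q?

For a monomial Q ∝ b^3, a^2, r^-1, fractional errors add in quadrature:
  (3·δb/b)² = (3×0.0681)² = 0.0417;  (2·δa/a)² = (2×0.0201)² = 0.00162;  (-1·δr/r)² = (-1×0.112)² = 0.0126
δQ/Q = √(0.0560) = 0.237
Q = 5.11e+09, so δQ = 0.237 × 5.11e+09 = 1.21e+09.

1.21e+09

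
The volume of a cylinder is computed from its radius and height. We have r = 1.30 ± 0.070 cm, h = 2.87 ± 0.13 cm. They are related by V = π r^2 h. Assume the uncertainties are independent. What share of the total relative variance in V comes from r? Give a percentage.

85.0%

(δV/V)² = (2·δr/r)² + (1·δh/h)²
  r term: (2×0.0538)² = 0.0116
  h term: (1×0.0453)² = 0.00205
Total = 0.0136. Share from r = 0.0116/0.0136 = 0.850.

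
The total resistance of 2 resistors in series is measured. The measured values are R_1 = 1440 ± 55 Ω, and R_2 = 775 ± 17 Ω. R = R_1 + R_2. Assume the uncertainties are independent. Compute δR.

Each term contributes (cᵢ δxᵢ)² to (δR)²:
  (δR_1)² = 3020;  (δR_2)² = 289
δR = √(3310) = 57.6 Ω

57.6 Ω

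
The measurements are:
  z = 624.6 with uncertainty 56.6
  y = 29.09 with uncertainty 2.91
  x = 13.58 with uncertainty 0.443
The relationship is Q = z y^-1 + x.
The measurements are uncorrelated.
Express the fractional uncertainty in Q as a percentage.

Let p = z·y^-1 = 21.47. δp/p = √((1·δz/z)² + (-1·δy/y)²) = √(0.00821 + 0.0100) = 0.135, so δp = 2.90.
Q = p + x: δQ = √(δp² + δx²) = √(8.40 + 0.196) = 2.93
Q = 35.05, so δQ/Q = 2.93/35.05 = 0.0836.

8.36%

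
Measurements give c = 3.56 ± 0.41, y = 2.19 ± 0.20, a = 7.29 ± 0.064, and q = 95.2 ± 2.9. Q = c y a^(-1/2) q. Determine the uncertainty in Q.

Each factor contributes (exponent × relative error)² to (δQ/Q)²:
  (1·δc/c)² = (1×0.115)² = 0.0133;  (1·δy/y)² = (1×0.0913)² = 0.00834;  (−½·δa/a)² = (-0.5×0.00878)² = 1.93e-05;  (1·δq/q)² = (1×0.0305)² = 0.000928
δQ/Q = √(0.0226) = 0.150
Q = 275, so δQ = 0.150 × 275 = 41.3.

41.3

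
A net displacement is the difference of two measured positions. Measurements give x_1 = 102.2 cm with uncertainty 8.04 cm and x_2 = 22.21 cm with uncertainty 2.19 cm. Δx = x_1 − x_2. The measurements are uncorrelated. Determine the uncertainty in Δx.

For a sum/difference, combine absolute errors in quadrature:
  (δx_1)² = 64.6;  (δx_2)² = 4.80
δΔx = √(69.4) = 8.33 cm

8.33 cm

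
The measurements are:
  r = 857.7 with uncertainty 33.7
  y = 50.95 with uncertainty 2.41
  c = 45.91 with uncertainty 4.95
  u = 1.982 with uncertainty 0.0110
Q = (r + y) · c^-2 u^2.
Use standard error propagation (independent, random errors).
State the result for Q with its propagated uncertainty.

Let w = r + y = 908.7. δw = √(δr² + δy²) = √(1140 + 5.81) = 33.8, so δw/w = 0.0372.
Q is then a monomial in w, c, u:
δQ/Q = √((δw/w)² + (-2·δc/c)² + (2·δu/u)²) = √(0.00138 + 0.0465 + 0.000123) = 0.219
Q = 1.694, so δQ = 0.219 × 1.694 = 0.371.

1.694 ± 0.371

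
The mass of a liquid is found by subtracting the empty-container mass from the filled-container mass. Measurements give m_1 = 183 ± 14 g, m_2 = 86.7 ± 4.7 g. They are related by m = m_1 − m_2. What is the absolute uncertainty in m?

m is a linear combination, so absolute uncertainties add in quadrature:
  (δm_1)² = 196;  (δm_2)² = 22.1
δm = √(218) = 14.8 g

14.8 g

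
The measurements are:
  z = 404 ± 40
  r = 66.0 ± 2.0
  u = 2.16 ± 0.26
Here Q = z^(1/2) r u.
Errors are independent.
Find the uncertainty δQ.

383

Since Q is a product/quotient, work with relative uncertainties:
  (½·δz/z)² = (0.5×0.0990)² = 0.00245;  (1·δr/r)² = (1×0.0303)² = 0.000918;  (1·δu/u)² = (1×0.120)² = 0.0145
δQ/Q = √(0.0179) = 0.134
Q = 2870, so δQ = 0.134 × 2870 = 383.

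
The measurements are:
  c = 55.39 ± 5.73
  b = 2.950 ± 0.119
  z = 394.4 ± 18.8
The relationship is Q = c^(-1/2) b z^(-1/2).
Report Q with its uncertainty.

Since Q is a product/quotient, work with relative uncertainties:
  (−½·δc/c)² = (-0.5×0.103)² = 0.00268;  (1·δb/b)² = (1×0.0403)² = 0.00163;  (−½·δz/z)² = (-0.5×0.0477)² = 0.000568
δQ/Q = √(0.00487) = 0.0698
Q = 0.01996, so δQ = 0.0698 × 0.01996 = 0.00139.

0.01996 ± 0.00139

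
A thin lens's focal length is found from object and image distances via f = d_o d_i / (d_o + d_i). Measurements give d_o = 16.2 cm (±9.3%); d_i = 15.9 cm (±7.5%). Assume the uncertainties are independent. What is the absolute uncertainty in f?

∂f/∂d_o = (d_i/(d_o+d_i))² = 0.245;  ∂f/∂d_i = (d_o/(d_o+d_i))² = 0.255
δf = √((∂f/∂d_o · δd_o)² + (∂f/∂d_i · δd_i)²) = √(0.137 + 0.0922) = 0.478 cm

0.478 cm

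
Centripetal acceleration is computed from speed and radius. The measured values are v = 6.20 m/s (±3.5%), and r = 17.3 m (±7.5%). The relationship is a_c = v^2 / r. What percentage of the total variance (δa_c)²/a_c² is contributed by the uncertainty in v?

46.6%

(δa_c/a_c)² = (2·δv/v)² + (-1·δr/r)²
  v term: (2×0.0350)² = 0.00490
  r term: (-1×0.0750)² = 0.00562
Total = 0.0105. Share from v = 0.00490/0.0105 = 0.466.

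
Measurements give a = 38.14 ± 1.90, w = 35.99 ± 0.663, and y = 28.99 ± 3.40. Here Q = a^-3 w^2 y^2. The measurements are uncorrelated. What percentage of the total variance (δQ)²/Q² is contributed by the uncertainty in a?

(δQ/Q)² = (-3·δa/a)² + (2·δw/w)² + (2·δy/y)²
  a term: (-3×0.0498)² = 0.0223
  w term: (2×0.0184)² = 0.00136
  y term: (2×0.117)² = 0.0550
Total = 0.0787. Share from a = 0.0223/0.0787 = 0.284.

28.4%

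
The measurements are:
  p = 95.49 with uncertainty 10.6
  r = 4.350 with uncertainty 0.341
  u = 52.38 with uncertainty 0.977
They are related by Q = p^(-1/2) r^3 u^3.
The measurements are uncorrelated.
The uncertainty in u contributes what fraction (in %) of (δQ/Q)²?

5.09%

(δQ/Q)² = (−½·δp/p)² + (3·δr/r)² + (3·δu/u)²
  p term: (-0.5×0.111)² = 0.00308
  r term: (3×0.0784)² = 0.0553
  u term: (3×0.0187)² = 0.00313
Total = 0.0615. Share from u = 0.00313/0.0615 = 0.0509.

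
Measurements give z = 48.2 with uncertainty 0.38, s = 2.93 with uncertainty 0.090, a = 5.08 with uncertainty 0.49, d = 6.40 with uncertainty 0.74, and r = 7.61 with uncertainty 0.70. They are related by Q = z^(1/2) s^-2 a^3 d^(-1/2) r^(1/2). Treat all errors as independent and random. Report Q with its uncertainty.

116 ± 35.3

Since Q is a product/quotient, work with relative uncertainties:
  (½·δz/z)² = (0.5×0.00788)² = 1.55e-05;  (-2·δs/s)² = (-2×0.0307)² = 0.00377;  (3·δa/a)² = (3×0.0965)² = 0.0837;  (−½·δd/d)² = (-0.5×0.116)² = 0.00334;  (½·δr/r)² = (0.5×0.0920)² = 0.00212
δQ/Q = √(0.0930) = 0.305
Q = 116, so δQ = 0.305 × 116 = 35.3.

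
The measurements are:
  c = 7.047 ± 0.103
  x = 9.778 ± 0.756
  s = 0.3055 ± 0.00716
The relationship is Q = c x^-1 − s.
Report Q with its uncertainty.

Let p = c·x^-1 = 0.7207. δp/p = √((1·δc/c)² + (-1·δx/x)²) = √(0.000214 + 0.00598) = 0.0787, so δp = 0.0567.
Q = p − s: δQ = √(δp² + δs²) = √(0.00322 + 5.13e-05) = 0.0572
Q = 0.4152.

0.4152 ± 0.0572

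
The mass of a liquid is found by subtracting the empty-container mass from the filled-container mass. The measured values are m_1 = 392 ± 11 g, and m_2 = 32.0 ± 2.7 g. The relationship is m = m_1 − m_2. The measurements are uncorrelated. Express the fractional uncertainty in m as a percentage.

Absolute uncertainties add in quadrature for a linear combination:
  (δm_1)² = 121;  (δm_2)² = 7.29
δm = √(128) = 11.3 g
m = 360 g, so δm/m = 11.3/360 = 0.0315.

3.15%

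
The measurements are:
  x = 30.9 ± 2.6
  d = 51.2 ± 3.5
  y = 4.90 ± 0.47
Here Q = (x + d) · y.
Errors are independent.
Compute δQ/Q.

0.110

Let u = x + d = 82.1. δu = √(δx² + δd²) = √(6.76 + 12.2) = 4.36, so δu/u = 0.0531.
Q is then a monomial in u, y:
δQ/Q = √((δu/u)² + (1·δy/y)²) = √(0.00282 + 0.00920) = 0.110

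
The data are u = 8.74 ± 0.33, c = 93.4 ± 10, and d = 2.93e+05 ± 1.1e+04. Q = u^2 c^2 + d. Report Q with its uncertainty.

(9.59 ± 1.52) × 10^5

Let p = u^2·c^2 = 6.66e+05. δp/p = √((2·δu/u)² + (2·δc/c)²) = √(0.00570 + 0.0459) = 0.227, so δp = 1.51e+05.
Q = p + d: δQ = √(δp² + δd²) = √(2.29e+10 + 1.21e+08) = 1.52e+05
Q = 9.59e+05.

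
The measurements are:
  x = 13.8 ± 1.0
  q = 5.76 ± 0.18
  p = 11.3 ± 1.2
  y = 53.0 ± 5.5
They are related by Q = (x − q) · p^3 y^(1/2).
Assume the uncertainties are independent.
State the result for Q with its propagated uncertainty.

84500 ± 29300

Let u = x − q = 8.04. δu = √(δx² + δq²) = √(1.00 + 0.0324) = 1.02, so δu/u = 0.126.
Q is then a monomial in u, p, y:
δQ/Q = √((δu/u)² + (3·δp/p)² + (½·δy/y)²) = √(0.0160 + 0.101 + 0.00269) = 0.347
Q = 84500, so δQ = 0.347 × 84500 = 29300.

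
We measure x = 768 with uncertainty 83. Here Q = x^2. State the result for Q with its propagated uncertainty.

For a monomial Q ∝ x^2, fractional errors add in quadrature:
  (2·δx/x)² = (2×0.108)² = 0.0467
δQ/Q = √(0.0467) = 0.216
Q = 5.9e+05, so δQ = 0.216 × 5.9e+05 = 1.27e+05.

(5.90 ± 1.27) × 10^5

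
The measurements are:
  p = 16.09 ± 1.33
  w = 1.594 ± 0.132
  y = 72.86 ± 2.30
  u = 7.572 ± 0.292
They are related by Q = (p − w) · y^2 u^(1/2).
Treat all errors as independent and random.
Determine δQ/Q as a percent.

Let h = p − w = 14.50. δh = √(δp² + δw²) = √(1.77 + 0.0174) = 1.34, so δh/h = 0.0922.
Q is then a monomial in h, y, u:
δQ/Q = √((δh/h)² + (2·δy/y)² + (½·δu/u)²) = √(0.00850 + 0.00399 + 0.000372) = 0.113

11.3%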